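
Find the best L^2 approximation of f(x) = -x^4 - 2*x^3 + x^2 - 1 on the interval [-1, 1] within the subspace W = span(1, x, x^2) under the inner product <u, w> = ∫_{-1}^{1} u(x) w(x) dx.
g(x) = x^2/7 - 6*x/5 - 32/35

The best approximation g ∈ W is the orthogonal projection of f onto W. Writing g = a_0 + a_1 x + a_2 x^2, the coefficients solve the normal equations G · a = b where
  G_{ij} = <φ_i, φ_j> and b_i = <f, φ_i>, with φ_0 = 1, φ_1 = x, φ_2 = x^2.
G =
  [2, 0, 2/3]
  [0, 2/3, 0]
  [2/3, 0, 2/5],
b = (-26/15, -4/5, -58/105).
Solving gives a_0 = -32/35, a_1 = -6/5, a_2 = 1/7, so
  g(x) = x^2/7 - 6*x/5 - 32/35.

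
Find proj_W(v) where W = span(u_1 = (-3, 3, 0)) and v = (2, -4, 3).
proj_W(v) = (3, -3, 0)

Set up U = [u_1 | ... | u_1] ∈ R^(3×1). The projector onto W = col(U) is P = U (U^T U)^(-1) U^T.
Compute U^T U =
  [18],
and U^T v = (-18).
Solve U^T U · c = U^T v for the coefficients: c = (-1). The projection is proj_W(v) = U c.
Check: (v - proj_W(v)) · u_1 = 0  (should be 0).
Result: proj_W(v) = (3, -3, 0).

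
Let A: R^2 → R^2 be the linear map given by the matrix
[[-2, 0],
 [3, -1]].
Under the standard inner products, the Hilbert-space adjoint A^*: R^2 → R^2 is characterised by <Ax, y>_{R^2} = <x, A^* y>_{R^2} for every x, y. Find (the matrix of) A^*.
A^* = A^T =
[[-2, 3],
 [0, -1]]

For real matrices with standard dot products, the defining identity <Ax, y> = <x, A^* y> gives (Ax)^T y = x^T (A^*) y, i.e. x^T A^T y = x^T (A^*) y. Since this holds for all x, y, we must have A^* = A^T. Therefore
A^* =
[[-2, 3],
 [0, -1]].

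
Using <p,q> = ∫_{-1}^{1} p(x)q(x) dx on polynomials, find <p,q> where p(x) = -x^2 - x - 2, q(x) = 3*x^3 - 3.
<p,q> = 64/5

Expand the product: p(x)·q(x) = -3*x^5 - 3*x^4 - 6*x^3 + 3*x^2 + 3*x + 6.
∫_{-1}^{1} of each monomial x^k gives [2/(k+1) if k even, 0 if k odd]. Integrating term-by-term (or equivalently evaluating the antiderivative F(x) = -x^6/2 - 3*x^5/5 - 3*x^4/2 + x^3 + 3*x^2/2 + 6*x at the endpoints):
  F(1) − F(−1) = 59/10 − (-69/10) = 64/5.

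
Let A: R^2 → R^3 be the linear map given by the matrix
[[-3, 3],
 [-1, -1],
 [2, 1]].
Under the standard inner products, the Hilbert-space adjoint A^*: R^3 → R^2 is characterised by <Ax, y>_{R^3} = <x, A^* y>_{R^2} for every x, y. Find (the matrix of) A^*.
A^* = A^T =
[[-3, -1, 2],
 [3, -1, 1]]

For real matrices with standard dot products, the defining identity <Ax, y> = <x, A^* y> gives (Ax)^T y = x^T (A^*) y, i.e. x^T A^T y = x^T (A^*) y. Since this holds for all x, y, we must have A^* = A^T. Therefore
A^* =
[[-3, -1, 2],
 [3, -1, 1]].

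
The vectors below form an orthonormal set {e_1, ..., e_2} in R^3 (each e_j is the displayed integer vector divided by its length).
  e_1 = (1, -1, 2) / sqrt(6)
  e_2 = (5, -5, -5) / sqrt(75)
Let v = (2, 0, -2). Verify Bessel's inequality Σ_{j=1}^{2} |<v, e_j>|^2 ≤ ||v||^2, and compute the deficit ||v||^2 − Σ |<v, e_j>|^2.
Σ |<v, e_j>|^2 = 6; ||v||^2 = 8; deficit = 2

Write each e_j = u_j / sqrt(<u_j, u_j>) where u_j is the displayed integer vector. Then <v, e_j> = <v, u_j> / sqrt(<u_j, u_j>), so |<v, e_j>|^2 = <v, u_j>^2 / <u_j, u_j>.
Coefficients: <v, e_1> = -2/sqrt(6), <v, e_2> = 20/sqrt(75).
Square and sum: Σ |<v, e_j>|^2 = 6.
Compute ||v||^2 = v·v = 8.
Deficit = 8 − 6 = 2 ≥ 0, confirming Bessel's inequality. (The deficit equals ||v − Σ <v,e_j> e_j||^2, the squared distance from v to span{e_j}.)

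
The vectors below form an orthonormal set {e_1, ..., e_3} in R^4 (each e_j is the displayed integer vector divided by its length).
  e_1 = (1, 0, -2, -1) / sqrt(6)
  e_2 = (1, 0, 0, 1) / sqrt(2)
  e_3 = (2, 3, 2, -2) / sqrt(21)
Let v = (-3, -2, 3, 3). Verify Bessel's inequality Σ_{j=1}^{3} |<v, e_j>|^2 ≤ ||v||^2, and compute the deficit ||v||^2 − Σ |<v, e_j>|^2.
Σ |<v, e_j>|^2 = 216/7; ||v||^2 = 31; deficit = 1/7

Write each e_j = u_j / sqrt(<u_j, u_j>) where u_j is the displayed integer vector. Then <v, e_j> = <v, u_j> / sqrt(<u_j, u_j>), so |<v, e_j>|^2 = <v, u_j>^2 / <u_j, u_j>.
Coefficients: <v, e_1> = -12/sqrt(6), <v, e_2> = 0/sqrt(2), <v, e_3> = -12/sqrt(21).
Square and sum: Σ |<v, e_j>|^2 = 216/7.
Compute ||v||^2 = v·v = 31.
Deficit = 31 − 216/7 = 1/7 ≥ 0, confirming Bessel's inequality. (The deficit equals ||v − Σ <v,e_j> e_j||^2, the squared distance from v to span{e_j}.)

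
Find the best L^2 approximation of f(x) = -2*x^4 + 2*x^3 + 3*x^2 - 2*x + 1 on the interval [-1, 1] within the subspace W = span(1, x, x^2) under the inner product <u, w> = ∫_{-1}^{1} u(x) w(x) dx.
g(x) = 9*x^2/7 - 4*x/5 + 41/35

The best approximation g ∈ W is the orthogonal projection of f onto W. Writing g = a_0 + a_1 x + a_2 x^2, the coefficients solve the normal equations G · a = b where
  G_{ij} = <φ_i, φ_j> and b_i = <f, φ_i>, with φ_0 = 1, φ_1 = x, φ_2 = x^2.
G =
  [2, 0, 2/3]
  [0, 2/3, 0]
  [2/3, 0, 2/5],
b = (16/5, -8/15, 136/105).
Solving gives a_0 = 41/35, a_1 = -4/5, a_2 = 9/7, so
  g(x) = 9*x^2/7 - 4*x/5 + 41/35.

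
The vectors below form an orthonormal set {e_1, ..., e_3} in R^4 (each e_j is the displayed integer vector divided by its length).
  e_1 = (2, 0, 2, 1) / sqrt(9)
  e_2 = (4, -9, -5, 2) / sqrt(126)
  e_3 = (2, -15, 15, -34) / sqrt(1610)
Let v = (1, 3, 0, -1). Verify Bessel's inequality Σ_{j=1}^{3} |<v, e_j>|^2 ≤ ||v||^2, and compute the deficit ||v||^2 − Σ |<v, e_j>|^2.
Σ |<v, e_j>|^2 = 589/115; ||v||^2 = 11; deficit = 676/115

Write each e_j = u_j / sqrt(<u_j, u_j>) where u_j is the displayed integer vector. Then <v, e_j> = <v, u_j> / sqrt(<u_j, u_j>), so |<v, e_j>|^2 = <v, u_j>^2 / <u_j, u_j>.
Coefficients: <v, e_1> = 1/sqrt(9), <v, e_2> = -25/sqrt(126), <v, e_3> = -9/sqrt(1610).
Square and sum: Σ |<v, e_j>|^2 = 589/115.
Compute ||v||^2 = v·v = 11.
Deficit = 11 − 589/115 = 676/115 ≥ 0, confirming Bessel's inequality. (The deficit equals ||v − Σ <v,e_j> e_j||^2, the squared distance from v to span{e_j}.)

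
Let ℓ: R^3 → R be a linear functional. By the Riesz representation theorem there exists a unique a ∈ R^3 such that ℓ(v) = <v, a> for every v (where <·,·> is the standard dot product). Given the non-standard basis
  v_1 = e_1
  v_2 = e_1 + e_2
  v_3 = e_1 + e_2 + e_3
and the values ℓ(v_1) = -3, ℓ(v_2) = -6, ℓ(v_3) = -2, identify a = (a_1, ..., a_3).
a = (-3, -3, 4)

Write a = (a_1, ..., a_3) in the standard basis. For each basis vector v_i, ℓ(v_i) = <v_i, a> is a linear equation in the a_j's. Collect the n equations into a matrix system V a = ℓ, where row i of V is v_i (expressed in the standard basis). Since V is invertible (lower-triangular with 1s on the diagonal, up to permutation), solve by back-substitution:
  V =
[[1, 0, 0],
 [1, 1, 0],
 [1, 1, 1]]
  V a = (-3, -6, -2)
Solving gives a = (-3, -3, 4).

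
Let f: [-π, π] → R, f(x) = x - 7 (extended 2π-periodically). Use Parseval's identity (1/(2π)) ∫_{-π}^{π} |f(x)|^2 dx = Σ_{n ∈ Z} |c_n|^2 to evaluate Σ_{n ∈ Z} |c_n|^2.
Σ |c_n|^2 = π^2/3 + 49

Expand and integrate term by term over [-π, π]:
  ∫ (x)^2 dx = 1·(2π^3/3); ∫ 2·1·(-7)·x dx = 0 (odd integrand); ∫ (-7)^2 dx = 49·2π.
So (1/(2π)) ∫_{-π}^{π} (x - 7)^2 dx = 1π^2/3 + 49 = π^2/3 + 49.
Parseval ⇒ Σ |c_n|^2 = π^2/3 + 49.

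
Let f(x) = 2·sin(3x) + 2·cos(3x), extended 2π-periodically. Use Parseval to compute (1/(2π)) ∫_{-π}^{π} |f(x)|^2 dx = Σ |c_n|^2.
Σ |c_n|^2 = 4

Expand |f|^2 and use orthogonality of {sin(nx), cos(mx)} on [-π, π]:
  ∫_{-π}^{π} sin(nx)^2 dx = π, ∫ cos(mx)^2 dx = π, and cross terms integrate to 0.
So ∫_{-π}^{π} f(x)^2 dx = 2^2 · π + 2^2 · π = (4 + 4)π.
Divide by 2π: (4 + 4)/2 = 4.
By Parseval, this equals Σ |c_n|^2.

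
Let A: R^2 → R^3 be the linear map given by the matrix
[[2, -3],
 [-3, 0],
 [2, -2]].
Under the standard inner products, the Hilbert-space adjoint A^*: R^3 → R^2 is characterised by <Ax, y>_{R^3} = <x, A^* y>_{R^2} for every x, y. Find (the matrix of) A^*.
A^* = A^T =
[[2, -3, 2],
 [-3, 0, -2]]

For real matrices with standard dot products, the defining identity <Ax, y> = <x, A^* y> gives (Ax)^T y = x^T (A^*) y, i.e. x^T A^T y = x^T (A^*) y. Since this holds for all x, y, we must have A^* = A^T. Therefore
A^* =
[[2, -3, 2],
 [-3, 0, -2]].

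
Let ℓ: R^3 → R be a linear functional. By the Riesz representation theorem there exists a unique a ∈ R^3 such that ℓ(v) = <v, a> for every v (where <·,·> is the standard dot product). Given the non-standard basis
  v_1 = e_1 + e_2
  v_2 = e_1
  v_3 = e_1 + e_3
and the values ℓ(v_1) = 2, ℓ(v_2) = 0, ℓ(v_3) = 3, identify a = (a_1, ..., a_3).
a = (0, 2, 3)

Write a = (a_1, ..., a_3) in the standard basis. For each basis vector v_i, ℓ(v_i) = <v_i, a> is a linear equation in the a_j's. Collect the n equations into a matrix system V a = ℓ, where row i of V is v_i (expressed in the standard basis). Since V is invertible (lower-triangular with 1s on the diagonal, up to permutation), solve by back-substitution:
  V =
[[1, 1, 0],
 [1, 0, 0],
 [1, 0, 1]]
  V a = (2, 0, 3)
Solving gives a = (0, 2, 3).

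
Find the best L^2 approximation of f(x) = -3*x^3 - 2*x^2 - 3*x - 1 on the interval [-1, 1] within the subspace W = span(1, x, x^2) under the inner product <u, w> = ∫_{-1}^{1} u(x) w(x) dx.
g(x) = -2*x^2 - 24*x/5 - 1

The best approximation g ∈ W is the orthogonal projection of f onto W. Writing g = a_0 + a_1 x + a_2 x^2, the coefficients solve the normal equations G · a = b where
  G_{ij} = <φ_i, φ_j> and b_i = <f, φ_i>, with φ_0 = 1, φ_1 = x, φ_2 = x^2.
G =
  [2, 0, 2/3]
  [0, 2/3, 0]
  [2/3, 0, 2/5],
b = (-10/3, -16/5, -22/15).
Solving gives a_0 = -1, a_1 = -24/5, a_2 = -2, so
  g(x) = -2*x^2 - 24*x/5 - 1.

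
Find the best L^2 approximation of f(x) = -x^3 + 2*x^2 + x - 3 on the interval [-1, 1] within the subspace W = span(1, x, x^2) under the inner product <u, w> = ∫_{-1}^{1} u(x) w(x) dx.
g(x) = 2*x^2 + 2*x/5 - 3

The best approximation g ∈ W is the orthogonal projection of f onto W. Writing g = a_0 + a_1 x + a_2 x^2, the coefficients solve the normal equations G · a = b where
  G_{ij} = <φ_i, φ_j> and b_i = <f, φ_i>, with φ_0 = 1, φ_1 = x, φ_2 = x^2.
G =
  [2, 0, 2/3]
  [0, 2/3, 0]
  [2/3, 0, 2/5],
b = (-14/3, 4/15, -6/5).
Solving gives a_0 = -3, a_1 = 2/5, a_2 = 2, so
  g(x) = 2*x^2 + 2*x/5 - 3.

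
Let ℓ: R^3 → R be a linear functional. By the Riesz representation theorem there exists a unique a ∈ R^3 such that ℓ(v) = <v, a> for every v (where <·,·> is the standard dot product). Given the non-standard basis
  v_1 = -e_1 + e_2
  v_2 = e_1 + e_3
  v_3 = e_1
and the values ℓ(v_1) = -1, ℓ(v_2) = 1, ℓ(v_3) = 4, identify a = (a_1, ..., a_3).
a = (4, 3, -3)

Write a = (a_1, ..., a_3) in the standard basis. For each basis vector v_i, ℓ(v_i) = <v_i, a> is a linear equation in the a_j's. Collect the n equations into a matrix system V a = ℓ, where row i of V is v_i (expressed in the standard basis). Since V is invertible (lower-triangular with 1s on the diagonal, up to permutation), solve by back-substitution:
  V =
[[-1, 1, 0],
 [1, 0, 1],
 [1, 0, 0]]
  V a = (-1, 1, 4)
Solving gives a = (4, 3, -3).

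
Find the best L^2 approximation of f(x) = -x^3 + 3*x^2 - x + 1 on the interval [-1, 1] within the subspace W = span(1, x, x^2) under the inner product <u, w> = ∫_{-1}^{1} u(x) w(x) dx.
g(x) = 3*x^2 - 8*x/5 + 1

The best approximation g ∈ W is the orthogonal projection of f onto W. Writing g = a_0 + a_1 x + a_2 x^2, the coefficients solve the normal equations G · a = b where
  G_{ij} = <φ_i, φ_j> and b_i = <f, φ_i>, with φ_0 = 1, φ_1 = x, φ_2 = x^2.
G =
  [2, 0, 2/3]
  [0, 2/3, 0]
  [2/3, 0, 2/5],
b = (4, -16/15, 28/15).
Solving gives a_0 = 1, a_1 = -8/5, a_2 = 3, so
  g(x) = 3*x^2 - 8*x/5 + 1.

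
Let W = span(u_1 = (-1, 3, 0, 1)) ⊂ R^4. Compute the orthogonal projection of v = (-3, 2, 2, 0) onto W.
proj_W(v) = (-9/11, 27/11, 0, 9/11)

Set up U = [u_1 | ... | u_1] ∈ R^(4×1). The projector onto W = col(U) is P = U (U^T U)^(-1) U^T.
Compute U^T U =
  [11],
and U^T v = (9).
Solve U^T U · c = U^T v for the coefficients: c = (9/11). The projection is proj_W(v) = U c.
Check: (v - proj_W(v)) · u_1 = 0  (should be 0).
Result: proj_W(v) = (-9/11, 27/11, 0, 9/11).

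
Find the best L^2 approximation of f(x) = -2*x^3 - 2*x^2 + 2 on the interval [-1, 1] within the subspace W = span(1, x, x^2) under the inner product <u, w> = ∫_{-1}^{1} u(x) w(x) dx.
g(x) = -2*x^2 - 6*x/5 + 2

The best approximation g ∈ W is the orthogonal projection of f onto W. Writing g = a_0 + a_1 x + a_2 x^2, the coefficients solve the normal equations G · a = b where
  G_{ij} = <φ_i, φ_j> and b_i = <f, φ_i>, with φ_0 = 1, φ_1 = x, φ_2 = x^2.
G =
  [2, 0, 2/3]
  [0, 2/3, 0]
  [2/3, 0, 2/5],
b = (8/3, -4/5, 8/15).
Solving gives a_0 = 2, a_1 = -6/5, a_2 = -2, so
  g(x) = -2*x^2 - 6*x/5 + 2.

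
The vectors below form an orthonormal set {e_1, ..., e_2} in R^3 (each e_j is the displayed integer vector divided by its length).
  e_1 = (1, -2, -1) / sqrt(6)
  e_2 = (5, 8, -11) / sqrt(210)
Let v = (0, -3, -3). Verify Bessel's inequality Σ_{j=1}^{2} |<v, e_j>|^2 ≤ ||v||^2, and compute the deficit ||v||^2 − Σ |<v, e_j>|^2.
Σ |<v, e_j>|^2 = 486/35; ||v||^2 = 18; deficit = 144/35

Write each e_j = u_j / sqrt(<u_j, u_j>) where u_j is the displayed integer vector. Then <v, e_j> = <v, u_j> / sqrt(<u_j, u_j>), so |<v, e_j>|^2 = <v, u_j>^2 / <u_j, u_j>.
Coefficients: <v, e_1> = 9/sqrt(6), <v, e_2> = 9/sqrt(210).
Square and sum: Σ |<v, e_j>|^2 = 486/35.
Compute ||v||^2 = v·v = 18.
Deficit = 18 − 486/35 = 144/35 ≥ 0, confirming Bessel's inequality. (The deficit equals ||v − Σ <v,e_j> e_j||^2, the squared distance from v to span{e_j}.)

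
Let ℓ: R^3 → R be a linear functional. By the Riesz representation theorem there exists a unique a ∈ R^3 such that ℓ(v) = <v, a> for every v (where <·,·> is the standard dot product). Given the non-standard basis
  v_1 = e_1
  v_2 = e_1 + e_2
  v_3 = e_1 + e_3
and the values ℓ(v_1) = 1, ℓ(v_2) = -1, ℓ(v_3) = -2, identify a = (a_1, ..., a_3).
a = (1, -2, -3)

Write a = (a_1, ..., a_3) in the standard basis. For each basis vector v_i, ℓ(v_i) = <v_i, a> is a linear equation in the a_j's. Collect the n equations into a matrix system V a = ℓ, where row i of V is v_i (expressed in the standard basis). Since V is invertible (lower-triangular with 1s on the diagonal, up to permutation), solve by back-substitution:
  V =
[[1, 0, 0],
 [1, 1, 0],
 [1, 0, 1]]
  V a = (1, -1, -2)
Solving gives a = (1, -2, -3).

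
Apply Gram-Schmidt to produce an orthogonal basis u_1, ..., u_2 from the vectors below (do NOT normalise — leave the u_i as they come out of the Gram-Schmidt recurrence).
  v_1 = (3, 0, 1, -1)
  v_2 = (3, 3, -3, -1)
Orthogonal basis:
  u_1 = (3, 0, 1, -1)
  u_2 = (12/11, 3, -40/11, -4/11)

Apply the Gram-Schmidt recurrence
  u_1 = v_1
  u_i = v_i − Σ_{j<i} ((v_i · u_j) / (u_j · u_j)) · u_j.

Step by step this gives:
  u_1 = (3, 0, 1, -1)
  u_2 = (12/11, 3, -40/11, -4/11)

Orthogonality check:
  u_2 · u_1 = 0 (should be 0)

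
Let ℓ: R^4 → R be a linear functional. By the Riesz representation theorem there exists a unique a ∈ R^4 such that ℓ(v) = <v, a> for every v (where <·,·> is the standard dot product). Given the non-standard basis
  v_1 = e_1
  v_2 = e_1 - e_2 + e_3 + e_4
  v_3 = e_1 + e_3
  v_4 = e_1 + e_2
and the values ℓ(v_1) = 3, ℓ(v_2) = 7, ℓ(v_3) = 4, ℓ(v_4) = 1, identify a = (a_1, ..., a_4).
a = (3, -2, 1, 1)

Write a = (a_1, ..., a_4) in the standard basis. For each basis vector v_i, ℓ(v_i) = <v_i, a> is a linear equation in the a_j's. Collect the n equations into a matrix system V a = ℓ, where row i of V is v_i (expressed in the standard basis). Since V is invertible (lower-triangular with 1s on the diagonal, up to permutation), solve by back-substitution:
  V =
[[1, 0, 0, 0],
 [1, -1, 1, 1],
 [1, 0, 1, 0],
 [1, 1, 0, 0]]
  V a = (3, 7, 4, 1)
Solving gives a = (3, -2, 1, 1).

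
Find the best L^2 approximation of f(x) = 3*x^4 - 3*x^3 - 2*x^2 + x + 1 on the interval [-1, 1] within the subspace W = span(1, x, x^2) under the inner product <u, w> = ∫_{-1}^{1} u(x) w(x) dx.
g(x) = 4*x^2/7 - 4*x/5 + 26/35

The best approximation g ∈ W is the orthogonal projection of f onto W. Writing g = a_0 + a_1 x + a_2 x^2, the coefficients solve the normal equations G · a = b where
  G_{ij} = <φ_i, φ_j> and b_i = <f, φ_i>, with φ_0 = 1, φ_1 = x, φ_2 = x^2.
G =
  [2, 0, 2/3]
  [0, 2/3, 0]
  [2/3, 0, 2/5],
b = (28/15, -8/15, 76/105).
Solving gives a_0 = 26/35, a_1 = -4/5, a_2 = 4/7, so
  g(x) = 4*x^2/7 - 4*x/5 + 26/35.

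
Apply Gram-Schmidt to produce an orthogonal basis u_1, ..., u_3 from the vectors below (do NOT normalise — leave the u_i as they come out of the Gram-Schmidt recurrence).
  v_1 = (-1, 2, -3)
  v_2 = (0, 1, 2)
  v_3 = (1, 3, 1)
Orthogonal basis:
  u_1 = (-1, 2, -3)
  u_2 = (-2/7, 11/7, 8/7)
  u_3 = (14/9, 4/9, -2/9)

Apply the Gram-Schmidt recurrence
  u_1 = v_1
  u_i = v_i − Σ_{j<i} ((v_i · u_j) / (u_j · u_j)) · u_j.

Step by step this gives:
  u_1 = (-1, 2, -3)
  u_2 = (-2/7, 11/7, 8/7)
  u_3 = (14/9, 4/9, -2/9)

Orthogonality check:
  u_2 · u_1 = 0 (should be 0)
  u_3 · u_1 = 0 (should be 0)
  u_3 · u_2 = 0 (should be 0)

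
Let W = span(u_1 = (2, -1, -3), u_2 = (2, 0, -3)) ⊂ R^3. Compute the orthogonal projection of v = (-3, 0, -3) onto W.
proj_W(v) = (6/13, 0, -9/13)

Set up U = [u_1 | ... | u_2] ∈ R^(3×2). The projector onto W = col(U) is P = U (U^T U)^(-1) U^T.
Compute U^T U =
  [14, 13]
  [13, 13],
and U^T v = (3, 3).
Solve U^T U · c = U^T v for the coefficients: c = (0, 3/13). The projection is proj_W(v) = U c.
Check: (v - proj_W(v)) · u_1 = 0  (should be 0).
Check: (v - proj_W(v)) · u_2 = 0  (should be 0).
Result: proj_W(v) = (6/13, 0, -9/13).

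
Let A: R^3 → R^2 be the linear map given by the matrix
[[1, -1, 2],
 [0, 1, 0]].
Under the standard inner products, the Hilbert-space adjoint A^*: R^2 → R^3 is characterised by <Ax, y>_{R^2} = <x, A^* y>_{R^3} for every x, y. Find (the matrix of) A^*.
A^* = A^T =
[[1, 0],
 [-1, 1],
 [2, 0]]

For real matrices with standard dot products, the defining identity <Ax, y> = <x, A^* y> gives (Ax)^T y = x^T (A^*) y, i.e. x^T A^T y = x^T (A^*) y. Since this holds for all x, y, we must have A^* = A^T. Therefore
A^* =
[[1, 0],
 [-1, 1],
 [2, 0]].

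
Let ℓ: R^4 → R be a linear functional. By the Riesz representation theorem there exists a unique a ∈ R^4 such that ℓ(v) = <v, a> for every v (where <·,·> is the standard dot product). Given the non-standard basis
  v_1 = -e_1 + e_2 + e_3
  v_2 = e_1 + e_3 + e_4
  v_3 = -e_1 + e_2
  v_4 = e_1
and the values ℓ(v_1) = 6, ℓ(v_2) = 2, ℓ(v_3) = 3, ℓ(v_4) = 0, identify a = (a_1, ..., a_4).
a = (0, 3, 3, -1)

Write a = (a_1, ..., a_4) in the standard basis. For each basis vector v_i, ℓ(v_i) = <v_i, a> is a linear equation in the a_j's. Collect the n equations into a matrix system V a = ℓ, where row i of V is v_i (expressed in the standard basis). Since V is invertible (lower-triangular with 1s on the diagonal, up to permutation), solve by back-substitution:
  V =
[[-1, 1, 1, 0],
 [1, 0, 1, 1],
 [-1, 1, 0, 0],
 [1, 0, 0, 0]]
  V a = (6, 2, 3, 0)
Solving gives a = (0, 3, 3, -1).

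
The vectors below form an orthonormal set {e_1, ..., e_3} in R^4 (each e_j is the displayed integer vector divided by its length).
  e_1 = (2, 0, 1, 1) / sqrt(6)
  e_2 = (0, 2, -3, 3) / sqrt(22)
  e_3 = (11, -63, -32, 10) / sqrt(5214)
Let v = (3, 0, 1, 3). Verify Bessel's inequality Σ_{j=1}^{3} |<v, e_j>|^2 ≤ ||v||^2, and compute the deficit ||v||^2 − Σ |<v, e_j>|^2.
Σ |<v, e_j>|^2 = 2921/158; ||v||^2 = 19; deficit = 81/158

Write each e_j = u_j / sqrt(<u_j, u_j>) where u_j is the displayed integer vector. Then <v, e_j> = <v, u_j> / sqrt(<u_j, u_j>), so |<v, e_j>|^2 = <v, u_j>^2 / <u_j, u_j>.
Coefficients: <v, e_1> = 10/sqrt(6), <v, e_2> = 6/sqrt(22), <v, e_3> = 31/sqrt(5214).
Square and sum: Σ |<v, e_j>|^2 = 2921/158.
Compute ||v||^2 = v·v = 19.
Deficit = 19 − 2921/158 = 81/158 ≥ 0, confirming Bessel's inequality. (The deficit equals ||v − Σ <v,e_j> e_j||^2, the squared distance from v to span{e_j}.)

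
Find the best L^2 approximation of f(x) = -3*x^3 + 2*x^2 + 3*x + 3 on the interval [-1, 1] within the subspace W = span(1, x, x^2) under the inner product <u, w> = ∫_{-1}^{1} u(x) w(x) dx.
g(x) = 2*x^2 + 6*x/5 + 3

The best approximation g ∈ W is the orthogonal projection of f onto W. Writing g = a_0 + a_1 x + a_2 x^2, the coefficients solve the normal equations G · a = b where
  G_{ij} = <φ_i, φ_j> and b_i = <f, φ_i>, with φ_0 = 1, φ_1 = x, φ_2 = x^2.
G =
  [2, 0, 2/3]
  [0, 2/3, 0]
  [2/3, 0, 2/5],
b = (22/3, 4/5, 14/5).
Solving gives a_0 = 3, a_1 = 6/5, a_2 = 2, so
  g(x) = 2*x^2 + 6*x/5 + 3.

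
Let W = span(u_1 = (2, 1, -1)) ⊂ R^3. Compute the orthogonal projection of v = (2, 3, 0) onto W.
proj_W(v) = (7/3, 7/6, -7/6)

Set up U = [u_1 | ... | u_1] ∈ R^(3×1). The projector onto W = col(U) is P = U (U^T U)^(-1) U^T.
Compute U^T U =
  [6],
and U^T v = (7).
Solve U^T U · c = U^T v for the coefficients: c = (7/6). The projection is proj_W(v) = U c.
Check: (v - proj_W(v)) · u_1 = 0  (should be 0).
Result: proj_W(v) = (7/3, 7/6, -7/6).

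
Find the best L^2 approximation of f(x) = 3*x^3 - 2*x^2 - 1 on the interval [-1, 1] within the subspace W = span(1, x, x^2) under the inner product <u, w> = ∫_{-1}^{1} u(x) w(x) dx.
g(x) = -2*x^2 + 9*x/5 - 1

The best approximation g ∈ W is the orthogonal projection of f onto W. Writing g = a_0 + a_1 x + a_2 x^2, the coefficients solve the normal equations G · a = b where
  G_{ij} = <φ_i, φ_j> and b_i = <f, φ_i>, with φ_0 = 1, φ_1 = x, φ_2 = x^2.
G =
  [2, 0, 2/3]
  [0, 2/3, 0]
  [2/3, 0, 2/5],
b = (-10/3, 6/5, -22/15).
Solving gives a_0 = -1, a_1 = 9/5, a_2 = -2, so
  g(x) = -2*x^2 + 9*x/5 - 1.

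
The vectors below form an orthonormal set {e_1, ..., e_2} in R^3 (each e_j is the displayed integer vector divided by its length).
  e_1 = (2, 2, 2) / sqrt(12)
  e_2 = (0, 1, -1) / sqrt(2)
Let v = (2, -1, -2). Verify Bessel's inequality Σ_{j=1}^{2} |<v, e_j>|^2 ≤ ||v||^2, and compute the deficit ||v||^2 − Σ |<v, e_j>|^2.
Σ |<v, e_j>|^2 = 5/6; ||v||^2 = 9; deficit = 49/6

Write each e_j = u_j / sqrt(<u_j, u_j>) where u_j is the displayed integer vector. Then <v, e_j> = <v, u_j> / sqrt(<u_j, u_j>), so |<v, e_j>|^2 = <v, u_j>^2 / <u_j, u_j>.
Coefficients: <v, e_1> = -2/sqrt(12), <v, e_2> = 1/sqrt(2).
Square and sum: Σ |<v, e_j>|^2 = 5/6.
Compute ||v||^2 = v·v = 9.
Deficit = 9 − 5/6 = 49/6 ≥ 0, confirming Bessel's inequality. (The deficit equals ||v − Σ <v,e_j> e_j||^2, the squared distance from v to span{e_j}.)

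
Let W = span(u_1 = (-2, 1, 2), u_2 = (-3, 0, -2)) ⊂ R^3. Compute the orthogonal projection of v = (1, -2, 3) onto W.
proj_W(v) = (167/113, 44/113, 258/113)

Set up U = [u_1 | ... | u_2] ∈ R^(3×2). The projector onto W = col(U) is P = U (U^T U)^(-1) U^T.
Compute U^T U =
  [9, 2]
  [2, 13],
and U^T v = (2, -9).
Solve U^T U · c = U^T v for the coefficients: c = (44/113, -85/113). The projection is proj_W(v) = U c.
Check: (v - proj_W(v)) · u_1 = 0  (should be 0).
Check: (v - proj_W(v)) · u_2 = 0  (should be 0).
Result: proj_W(v) = (167/113, 44/113, 258/113).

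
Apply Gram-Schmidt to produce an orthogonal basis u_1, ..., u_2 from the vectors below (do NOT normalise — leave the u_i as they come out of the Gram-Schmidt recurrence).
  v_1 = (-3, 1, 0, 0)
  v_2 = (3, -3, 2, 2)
Orthogonal basis:
  u_1 = (-3, 1, 0, 0)
  u_2 = (-3/5, -9/5, 2, 2)

Apply the Gram-Schmidt recurrence
  u_1 = v_1
  u_i = v_i − Σ_{j<i} ((v_i · u_j) / (u_j · u_j)) · u_j.

Step by step this gives:
  u_1 = (-3, 1, 0, 0)
  u_2 = (-3/5, -9/5, 2, 2)

Orthogonality check:
  u_2 · u_1 = 0 (should be 0)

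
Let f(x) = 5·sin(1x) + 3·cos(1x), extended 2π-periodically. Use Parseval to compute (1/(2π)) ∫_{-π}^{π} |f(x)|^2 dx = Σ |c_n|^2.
Σ |c_n|^2 = 17

Expand |f|^2 and use orthogonality of {sin(nx), cos(mx)} on [-π, π]:
  ∫_{-π}^{π} sin(nx)^2 dx = π, ∫ cos(mx)^2 dx = π, and cross terms integrate to 0.
So ∫_{-π}^{π} f(x)^2 dx = 5^2 · π + 3^2 · π = (25 + 9)π.
Divide by 2π: (25 + 9)/2 = 17.
By Parseval, this equals Σ |c_n|^2.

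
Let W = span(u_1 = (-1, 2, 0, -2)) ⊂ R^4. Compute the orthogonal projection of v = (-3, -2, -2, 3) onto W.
proj_W(v) = (7/9, -14/9, 0, 14/9)

Set up U = [u_1 | ... | u_1] ∈ R^(4×1). The projector onto W = col(U) is P = U (U^T U)^(-1) U^T.
Compute U^T U =
  [9],
and U^T v = (-7).
Solve U^T U · c = U^T v for the coefficients: c = (-7/9). The projection is proj_W(v) = U c.
Check: (v - proj_W(v)) · u_1 = 0  (should be 0).
Result: proj_W(v) = (7/9, -14/9, 0, 14/9).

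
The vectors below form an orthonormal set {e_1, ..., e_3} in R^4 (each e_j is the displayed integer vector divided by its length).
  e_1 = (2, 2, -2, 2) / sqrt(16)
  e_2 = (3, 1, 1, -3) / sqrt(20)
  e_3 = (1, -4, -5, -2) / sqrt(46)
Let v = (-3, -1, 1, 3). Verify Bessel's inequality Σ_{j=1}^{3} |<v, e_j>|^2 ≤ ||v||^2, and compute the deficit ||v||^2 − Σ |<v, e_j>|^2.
Σ |<v, e_j>|^2 = 2228/115; ||v||^2 = 20; deficit = 72/115

Write each e_j = u_j / sqrt(<u_j, u_j>) where u_j is the displayed integer vector. Then <v, e_j> = <v, u_j> / sqrt(<u_j, u_j>), so |<v, e_j>|^2 = <v, u_j>^2 / <u_j, u_j>.
Coefficients: <v, e_1> = -4/sqrt(16), <v, e_2> = -18/sqrt(20), <v, e_3> = -10/sqrt(46).
Square and sum: Σ |<v, e_j>|^2 = 2228/115.
Compute ||v||^2 = v·v = 20.
Deficit = 20 − 2228/115 = 72/115 ≥ 0, confirming Bessel's inequality. (The deficit equals ||v − Σ <v,e_j> e_j||^2, the squared distance from v to span{e_j}.)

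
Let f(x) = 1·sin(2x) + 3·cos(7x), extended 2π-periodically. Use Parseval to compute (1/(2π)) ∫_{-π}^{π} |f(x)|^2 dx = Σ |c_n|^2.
Σ |c_n|^2 = 5

Expand |f|^2 and use orthogonality of {sin(nx), cos(mx)} on [-π, π]:
  ∫_{-π}^{π} sin(nx)^2 dx = π, ∫ cos(mx)^2 dx = π, and cross terms integrate to 0.
So ∫_{-π}^{π} f(x)^2 dx = 1^2 · π + 3^2 · π = (1 + 9)π.
Divide by 2π: (1 + 9)/2 = 5.
By Parseval, this equals Σ |c_n|^2.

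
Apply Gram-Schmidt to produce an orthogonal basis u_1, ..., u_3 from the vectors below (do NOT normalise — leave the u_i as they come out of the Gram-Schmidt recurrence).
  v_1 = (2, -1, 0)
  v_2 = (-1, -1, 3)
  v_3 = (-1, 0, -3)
Orthogonal basis:
  u_1 = (2, -1, 0)
  u_2 = (-3/5, -6/5, 3)
  u_3 = (-2/3, -4/3, -2/3)

Apply the Gram-Schmidt recurrence
  u_1 = v_1
  u_i = v_i − Σ_{j<i} ((v_i · u_j) / (u_j · u_j)) · u_j.

Step by step this gives:
  u_1 = (2, -1, 0)
  u_2 = (-3/5, -6/5, 3)
  u_3 = (-2/3, -4/3, -2/3)

Orthogonality check:
  u_2 · u_1 = 0 (should be 0)
  u_3 · u_1 = 0 (should be 0)
  u_3 · u_2 = 0 (should be 0)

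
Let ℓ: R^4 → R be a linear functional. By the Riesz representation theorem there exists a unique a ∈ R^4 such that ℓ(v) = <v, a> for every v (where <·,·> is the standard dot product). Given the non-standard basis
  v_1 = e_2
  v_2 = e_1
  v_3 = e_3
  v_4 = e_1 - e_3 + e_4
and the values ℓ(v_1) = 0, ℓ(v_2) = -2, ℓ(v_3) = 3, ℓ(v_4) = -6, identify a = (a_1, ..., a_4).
a = (-2, 0, 3, -1)

Write a = (a_1, ..., a_4) in the standard basis. For each basis vector v_i, ℓ(v_i) = <v_i, a> is a linear equation in the a_j's. Collect the n equations into a matrix system V a = ℓ, where row i of V is v_i (expressed in the standard basis). Since V is invertible (lower-triangular with 1s on the diagonal, up to permutation), solve by back-substitution:
  V =
[[0, 1, 0, 0],
 [1, 0, 0, 0],
 [0, 0, 1, 0],
 [1, 0, -1, 1]]
  V a = (0, -2, 3, -6)
Solving gives a = (-2, 0, 3, -1).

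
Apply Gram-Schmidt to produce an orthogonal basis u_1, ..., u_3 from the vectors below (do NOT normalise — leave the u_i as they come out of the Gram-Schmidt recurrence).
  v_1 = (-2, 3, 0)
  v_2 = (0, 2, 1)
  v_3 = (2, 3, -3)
Orthogonal basis:
  u_1 = (-2, 3, 0)
  u_2 = (12/13, 8/13, 1)
  u_3 = (72/29, 48/29, -96/29)

Apply the Gram-Schmidt recurrence
  u_1 = v_1
  u_i = v_i − Σ_{j<i} ((v_i · u_j) / (u_j · u_j)) · u_j.

Step by step this gives:
  u_1 = (-2, 3, 0)
  u_2 = (12/13, 8/13, 1)
  u_3 = (72/29, 48/29, -96/29)

Orthogonality check:
  u_2 · u_1 = 0 (should be 0)
  u_3 · u_1 = 0 (should be 0)
  u_3 · u_2 = 0 (should be 0)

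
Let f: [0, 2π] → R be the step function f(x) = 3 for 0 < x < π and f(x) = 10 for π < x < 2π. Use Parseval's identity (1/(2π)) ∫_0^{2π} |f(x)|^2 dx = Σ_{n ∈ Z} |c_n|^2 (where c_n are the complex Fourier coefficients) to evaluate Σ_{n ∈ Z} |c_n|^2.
Σ |c_n|^2 = 109/2

Parseval equates the L^2 energy of f (normalised by 1/(2π)) with the ℓ^2 sum of its Fourier coefficients: (1/(2π)) ∫_0^{2π} |f|^2 = Σ |c_n|^2.
Compute the left side: (1/(2π)) [∫_0^π 3^2 dx + ∫_π^{2π} 10^2 dx] = (1/(2π)) · (9π + 100π) = (9 + 100)/2 = 109/2.
So Σ_{n ∈ Z} |c_n|^2 = 109/2.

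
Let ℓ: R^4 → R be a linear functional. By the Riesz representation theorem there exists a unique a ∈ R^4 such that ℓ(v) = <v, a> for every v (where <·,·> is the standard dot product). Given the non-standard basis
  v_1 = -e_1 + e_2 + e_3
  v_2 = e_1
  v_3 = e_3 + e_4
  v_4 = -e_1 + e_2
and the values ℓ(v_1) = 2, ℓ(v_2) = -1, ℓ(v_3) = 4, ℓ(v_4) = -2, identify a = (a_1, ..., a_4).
a = (-1, -3, 4, 0)

Write a = (a_1, ..., a_4) in the standard basis. For each basis vector v_i, ℓ(v_i) = <v_i, a> is a linear equation in the a_j's. Collect the n equations into a matrix system V a = ℓ, where row i of V is v_i (expressed in the standard basis). Since V is invertible (lower-triangular with 1s on the diagonal, up to permutation), solve by back-substitution:
  V =
[[-1, 1, 1, 0],
 [1, 0, 0, 0],
 [0, 0, 1, 1],
 [-1, 1, 0, 0]]
  V a = (2, -1, 4, -2)
Solving gives a = (-1, -3, 4, 0).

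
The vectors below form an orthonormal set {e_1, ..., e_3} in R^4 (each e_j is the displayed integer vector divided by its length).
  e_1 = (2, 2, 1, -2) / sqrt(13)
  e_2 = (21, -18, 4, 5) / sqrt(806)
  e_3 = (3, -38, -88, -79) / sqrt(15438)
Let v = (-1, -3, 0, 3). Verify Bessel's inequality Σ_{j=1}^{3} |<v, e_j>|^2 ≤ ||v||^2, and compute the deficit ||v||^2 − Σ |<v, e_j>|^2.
Σ |<v, e_j>|^2 = 1574/83; ||v||^2 = 19; deficit = 3/83

Write each e_j = u_j / sqrt(<u_j, u_j>) where u_j is the displayed integer vector. Then <v, e_j> = <v, u_j> / sqrt(<u_j, u_j>), so |<v, e_j>|^2 = <v, u_j>^2 / <u_j, u_j>.
Coefficients: <v, e_1> = -14/sqrt(13), <v, e_2> = 48/sqrt(806), <v, e_3> = -126/sqrt(15438).
Square and sum: Σ |<v, e_j>|^2 = 1574/83.
Compute ||v||^2 = v·v = 19.
Deficit = 19 − 1574/83 = 3/83 ≥ 0, confirming Bessel's inequality. (The deficit equals ||v − Σ <v,e_j> e_j||^2, the squared distance from v to span{e_j}.)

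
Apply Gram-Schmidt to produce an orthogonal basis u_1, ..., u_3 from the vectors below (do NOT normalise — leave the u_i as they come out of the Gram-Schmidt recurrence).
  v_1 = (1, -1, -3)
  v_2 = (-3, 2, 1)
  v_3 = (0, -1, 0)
Orthogonal basis:
  u_1 = (1, -1, -3)
  u_2 = (-25/11, 14/11, -13/11)
  u_3 = (-4/9, -32/45, 4/45)

Apply the Gram-Schmidt recurrence
  u_1 = v_1
  u_i = v_i − Σ_{j<i} ((v_i · u_j) / (u_j · u_j)) · u_j.

Step by step this gives:
  u_1 = (1, -1, -3)
  u_2 = (-25/11, 14/11, -13/11)
  u_3 = (-4/9, -32/45, 4/45)

Orthogonality check:
  u_2 · u_1 = 0 (should be 0)
  u_3 · u_1 = 0 (should be 0)
  u_3 · u_2 = 0 (should be 0)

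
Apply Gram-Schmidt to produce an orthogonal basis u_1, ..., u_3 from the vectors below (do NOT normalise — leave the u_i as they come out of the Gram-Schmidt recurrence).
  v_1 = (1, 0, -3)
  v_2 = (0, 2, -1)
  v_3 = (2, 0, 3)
Orthogonal basis:
  u_1 = (1, 0, -3)
  u_2 = (-3/10, 2, -1/10)
  u_3 = (108/41, 18/41, 36/41)

Apply the Gram-Schmidt recurrence
  u_1 = v_1
  u_i = v_i − Σ_{j<i} ((v_i · u_j) / (u_j · u_j)) · u_j.

Step by step this gives:
  u_1 = (1, 0, -3)
  u_2 = (-3/10, 2, -1/10)
  u_3 = (108/41, 18/41, 36/41)

Orthogonality check:
  u_2 · u_1 = 0 (should be 0)
  u_3 · u_1 = 0 (should be 0)
  u_3 · u_2 = 0 (should be 0)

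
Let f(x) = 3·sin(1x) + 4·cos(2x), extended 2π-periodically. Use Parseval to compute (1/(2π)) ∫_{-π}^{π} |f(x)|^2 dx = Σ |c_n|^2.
Σ |c_n|^2 = 25/2

Expand |f|^2 and use orthogonality of {sin(nx), cos(mx)} on [-π, π]:
  ∫_{-π}^{π} sin(nx)^2 dx = π, ∫ cos(mx)^2 dx = π, and cross terms integrate to 0.
So ∫_{-π}^{π} f(x)^2 dx = 3^2 · π + 4^2 · π = (9 + 16)π.
Divide by 2π: (9 + 16)/2 = 25/2.
By Parseval, this equals Σ |c_n|^2.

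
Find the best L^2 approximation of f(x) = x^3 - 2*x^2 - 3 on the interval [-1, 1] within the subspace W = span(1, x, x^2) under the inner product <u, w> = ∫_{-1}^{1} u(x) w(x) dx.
g(x) = -2*x^2 + 3*x/5 - 3

The best approximation g ∈ W is the orthogonal projection of f onto W. Writing g = a_0 + a_1 x + a_2 x^2, the coefficients solve the normal equations G · a = b where
  G_{ij} = <φ_i, φ_j> and b_i = <f, φ_i>, with φ_0 = 1, φ_1 = x, φ_2 = x^2.
G =
  [2, 0, 2/3]
  [0, 2/3, 0]
  [2/3, 0, 2/5],
b = (-22/3, 2/5, -14/5).
Solving gives a_0 = -3, a_1 = 3/5, a_2 = -2, so
  g(x) = -2*x^2 + 3*x/5 - 3.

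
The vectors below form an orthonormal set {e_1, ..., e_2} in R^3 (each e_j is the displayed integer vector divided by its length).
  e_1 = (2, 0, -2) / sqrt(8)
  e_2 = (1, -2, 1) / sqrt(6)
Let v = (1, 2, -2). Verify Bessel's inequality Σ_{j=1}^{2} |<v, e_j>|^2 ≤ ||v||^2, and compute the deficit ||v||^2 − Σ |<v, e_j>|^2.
Σ |<v, e_j>|^2 = 26/3; ||v||^2 = 9; deficit = 1/3

Write each e_j = u_j / sqrt(<u_j, u_j>) where u_j is the displayed integer vector. Then <v, e_j> = <v, u_j> / sqrt(<u_j, u_j>), so |<v, e_j>|^2 = <v, u_j>^2 / <u_j, u_j>.
Coefficients: <v, e_1> = 6/sqrt(8), <v, e_2> = -5/sqrt(6).
Square and sum: Σ |<v, e_j>|^2 = 26/3.
Compute ||v||^2 = v·v = 9.
Deficit = 9 − 26/3 = 1/3 ≥ 0, confirming Bessel's inequality. (The deficit equals ||v − Σ <v,e_j> e_j||^2, the squared distance from v to span{e_j}.)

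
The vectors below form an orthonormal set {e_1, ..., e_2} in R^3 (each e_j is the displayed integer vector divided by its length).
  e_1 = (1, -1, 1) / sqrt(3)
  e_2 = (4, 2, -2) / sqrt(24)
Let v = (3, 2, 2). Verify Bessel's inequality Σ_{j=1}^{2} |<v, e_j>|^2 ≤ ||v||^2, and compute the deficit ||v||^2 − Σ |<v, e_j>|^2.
Σ |<v, e_j>|^2 = 9; ||v||^2 = 17; deficit = 8

Write each e_j = u_j / sqrt(<u_j, u_j>) where u_j is the displayed integer vector. Then <v, e_j> = <v, u_j> / sqrt(<u_j, u_j>), so |<v, e_j>|^2 = <v, u_j>^2 / <u_j, u_j>.
Coefficients: <v, e_1> = 3/sqrt(3), <v, e_2> = 12/sqrt(24).
Square and sum: Σ |<v, e_j>|^2 = 9.
Compute ||v||^2 = v·v = 17.
Deficit = 17 − 9 = 8 ≥ 0, confirming Bessel's inequality. (The deficit equals ||v − Σ <v,e_j> e_j||^2, the squared distance from v to span{e_j}.)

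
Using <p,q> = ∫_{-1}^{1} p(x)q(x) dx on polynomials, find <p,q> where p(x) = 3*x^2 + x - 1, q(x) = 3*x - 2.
<p,q> = 2

Expand the product: p(x)·q(x) = 9*x^3 - 3*x^2 - 5*x + 2.
∫_{-1}^{1} of each monomial x^k gives [2/(k+1) if k even, 0 if k odd]. Integrating term-by-term (or equivalently evaluating the antiderivative F(x) = 9*x^4/4 - x^3 - 5*x^2/2 + 2*x at the endpoints):
  F(1) − F(−1) = 3/4 − (-5/4) = 2.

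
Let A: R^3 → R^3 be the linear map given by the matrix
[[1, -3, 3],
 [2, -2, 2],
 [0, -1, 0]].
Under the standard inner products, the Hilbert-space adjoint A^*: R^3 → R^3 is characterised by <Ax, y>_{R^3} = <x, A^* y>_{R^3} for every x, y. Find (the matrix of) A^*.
A^* = A^T =
[[1, 2, 0],
 [-3, -2, -1],
 [3, 2, 0]]

For real matrices with standard dot products, the defining identity <Ax, y> = <x, A^* y> gives (Ax)^T y = x^T (A^*) y, i.e. x^T A^T y = x^T (A^*) y. Since this holds for all x, y, we must have A^* = A^T. Therefore
A^* =
[[1, 2, 0],
 [-3, -2, -1],
 [3, 2, 0]].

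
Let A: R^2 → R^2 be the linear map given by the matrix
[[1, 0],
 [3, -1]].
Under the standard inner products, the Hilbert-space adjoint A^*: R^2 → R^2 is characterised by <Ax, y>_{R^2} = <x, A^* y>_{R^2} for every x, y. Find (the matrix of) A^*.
A^* = A^T =
[[1, 3],
 [0, -1]]

For real matrices with standard dot products, the defining identity <Ax, y> = <x, A^* y> gives (Ax)^T y = x^T (A^*) y, i.e. x^T A^T y = x^T (A^*) y. Since this holds for all x, y, we must have A^* = A^T. Therefore
A^* =
[[1, 3],
 [0, -1]].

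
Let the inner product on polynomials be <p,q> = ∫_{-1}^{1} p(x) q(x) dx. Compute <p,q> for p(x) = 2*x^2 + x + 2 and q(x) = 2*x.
<p,q> = 4/3

Expand the product: p(x)·q(x) = 4*x^3 + 2*x^2 + 4*x.
∫_{-1}^{1} of each monomial x^k gives [2/(k+1) if k even, 0 if k odd]. Integrating term-by-term (or equivalently evaluating the antiderivative F(x) = x^4 + 2*x^3/3 + 2*x^2 at the endpoints):
  F(1) − F(−1) = 11/3 − (7/3) = 4/3.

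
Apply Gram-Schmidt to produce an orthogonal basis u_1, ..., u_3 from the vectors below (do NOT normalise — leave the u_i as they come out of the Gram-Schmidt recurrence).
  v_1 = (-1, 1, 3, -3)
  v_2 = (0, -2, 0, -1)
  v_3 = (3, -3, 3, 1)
Orthogonal basis:
  u_1 = (-1, 1, 3, -3)
  u_2 = (1/20, -41/20, -3/20, -17/20)
  u_3 = (292/99, -92/99, 104/33, 184/99)

Apply the Gram-Schmidt recurrence
  u_1 = v_1
  u_i = v_i − Σ_{j<i} ((v_i · u_j) / (u_j · u_j)) · u_j.

Step by step this gives:
  u_1 = (-1, 1, 3, -3)
  u_2 = (1/20, -41/20, -3/20, -17/20)
  u_3 = (292/99, -92/99, 104/33, 184/99)

Orthogonality check:
  u_2 · u_1 = 0 (should be 0)
  u_3 · u_1 = 0 (should be 0)
  u_3 · u_2 = 0 (should be 0)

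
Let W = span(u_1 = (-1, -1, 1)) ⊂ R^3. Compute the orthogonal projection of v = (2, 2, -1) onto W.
proj_W(v) = (5/3, 5/3, -5/3)

Set up U = [u_1 | ... | u_1] ∈ R^(3×1). The projector onto W = col(U) is P = U (U^T U)^(-1) U^T.
Compute U^T U =
  [3],
and U^T v = (-5).
Solve U^T U · c = U^T v for the coefficients: c = (-5/3). The projection is proj_W(v) = U c.
Check: (v - proj_W(v)) · u_1 = 0  (should be 0).
Result: proj_W(v) = (5/3, 5/3, -5/3).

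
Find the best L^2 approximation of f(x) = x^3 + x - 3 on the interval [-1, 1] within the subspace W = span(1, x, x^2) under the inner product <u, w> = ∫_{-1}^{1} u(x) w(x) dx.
g(x) = 8*x/5 - 3

The best approximation g ∈ W is the orthogonal projection of f onto W. Writing g = a_0 + a_1 x + a_2 x^2, the coefficients solve the normal equations G · a = b where
  G_{ij} = <φ_i, φ_j> and b_i = <f, φ_i>, with φ_0 = 1, φ_1 = x, φ_2 = x^2.
G =
  [2, 0, 2/3]
  [0, 2/3, 0]
  [2/3, 0, 2/5],
b = (-6, 16/15, -2).
Solving gives a_0 = -3, a_1 = 8/5, a_2 = 0, so
  g(x) = 8*x/5 - 3.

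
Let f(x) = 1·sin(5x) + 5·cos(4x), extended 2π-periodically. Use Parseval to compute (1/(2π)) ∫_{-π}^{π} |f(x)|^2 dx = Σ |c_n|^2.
Σ |c_n|^2 = 13

Expand |f|^2 and use orthogonality of {sin(nx), cos(mx)} on [-π, π]:
  ∫_{-π}^{π} sin(nx)^2 dx = π, ∫ cos(mx)^2 dx = π, and cross terms integrate to 0.
So ∫_{-π}^{π} f(x)^2 dx = 1^2 · π + 5^2 · π = (1 + 25)π.
Divide by 2π: (1 + 25)/2 = 13.
By Parseval, this equals Σ |c_n|^2.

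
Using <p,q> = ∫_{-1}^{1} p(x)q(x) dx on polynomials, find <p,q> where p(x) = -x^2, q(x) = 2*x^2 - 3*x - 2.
<p,q> = 8/15

Expand the product: p(x)·q(x) = -2*x^4 + 3*x^3 + 2*x^2.
∫_{-1}^{1} of each monomial x^k gives [2/(k+1) if k even, 0 if k odd]. Integrating term-by-term (or equivalently evaluating the antiderivative F(x) = -2*x^5/5 + 3*x^4/4 + 2*x^3/3 at the endpoints):
  F(1) − F(−1) = 61/60 − (29/60) = 8/15.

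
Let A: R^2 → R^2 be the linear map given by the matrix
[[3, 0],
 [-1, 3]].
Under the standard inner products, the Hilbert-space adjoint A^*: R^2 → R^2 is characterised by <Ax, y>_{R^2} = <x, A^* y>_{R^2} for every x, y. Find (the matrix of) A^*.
A^* = A^T =
[[3, -1],
 [0, 3]]

For real matrices with standard dot products, the defining identity <Ax, y> = <x, A^* y> gives (Ax)^T y = x^T (A^*) y, i.e. x^T A^T y = x^T (A^*) y. Since this holds for all x, y, we must have A^* = A^T. Therefore
A^* =
[[3, -1],
 [0, 3]].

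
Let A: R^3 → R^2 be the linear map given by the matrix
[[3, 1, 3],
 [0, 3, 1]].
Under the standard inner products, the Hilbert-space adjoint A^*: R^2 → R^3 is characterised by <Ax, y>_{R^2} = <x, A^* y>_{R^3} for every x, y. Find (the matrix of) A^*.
A^* = A^T =
[[3, 0],
 [1, 3],
 [3, 1]]

For real matrices with standard dot products, the defining identity <Ax, y> = <x, A^* y> gives (Ax)^T y = x^T (A^*) y, i.e. x^T A^T y = x^T (A^*) y. Since this holds for all x, y, we must have A^* = A^T. Therefore
A^* =
[[3, 0],
 [1, 3],
 [3, 1]].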